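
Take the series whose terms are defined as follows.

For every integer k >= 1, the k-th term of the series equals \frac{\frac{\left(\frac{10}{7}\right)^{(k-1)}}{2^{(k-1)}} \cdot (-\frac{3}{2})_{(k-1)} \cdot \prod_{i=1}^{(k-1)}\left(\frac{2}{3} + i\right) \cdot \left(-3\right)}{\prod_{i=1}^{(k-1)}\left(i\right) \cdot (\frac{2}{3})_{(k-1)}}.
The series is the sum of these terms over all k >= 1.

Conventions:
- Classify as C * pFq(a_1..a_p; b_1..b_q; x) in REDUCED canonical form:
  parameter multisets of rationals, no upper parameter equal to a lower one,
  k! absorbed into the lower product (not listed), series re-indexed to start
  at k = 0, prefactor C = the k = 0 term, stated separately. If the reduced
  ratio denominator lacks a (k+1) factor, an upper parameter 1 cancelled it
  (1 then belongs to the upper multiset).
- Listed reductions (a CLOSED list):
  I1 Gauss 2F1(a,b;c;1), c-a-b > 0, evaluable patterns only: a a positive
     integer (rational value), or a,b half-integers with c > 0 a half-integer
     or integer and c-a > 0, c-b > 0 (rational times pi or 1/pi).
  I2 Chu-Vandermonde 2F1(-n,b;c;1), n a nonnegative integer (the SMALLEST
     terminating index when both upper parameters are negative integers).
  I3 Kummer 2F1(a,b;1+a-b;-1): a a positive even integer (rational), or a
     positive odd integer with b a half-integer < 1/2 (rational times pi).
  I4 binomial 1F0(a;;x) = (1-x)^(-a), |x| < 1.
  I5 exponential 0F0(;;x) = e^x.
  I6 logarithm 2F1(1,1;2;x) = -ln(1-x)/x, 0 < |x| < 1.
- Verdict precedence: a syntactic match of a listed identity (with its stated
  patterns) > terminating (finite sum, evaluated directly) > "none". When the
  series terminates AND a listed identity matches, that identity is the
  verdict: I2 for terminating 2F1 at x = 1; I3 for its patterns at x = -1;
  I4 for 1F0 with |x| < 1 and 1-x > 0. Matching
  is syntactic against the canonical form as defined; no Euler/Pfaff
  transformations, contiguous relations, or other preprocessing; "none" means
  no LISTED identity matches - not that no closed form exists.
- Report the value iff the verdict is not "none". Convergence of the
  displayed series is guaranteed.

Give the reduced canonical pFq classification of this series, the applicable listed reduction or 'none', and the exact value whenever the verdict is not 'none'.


At argument \frac{5}{7}: a 2F1 with upper {-\frac{3}{2}, \frac{5}{3}}, lower {\frac{2}{3}}, scaled by C = -3. Verdict: none. Every listed pattern misses the 2F1 form at \frac{5}{7}, upper {-\frac{3}{2}, \frac{5}{3}}.

The tell: from the first term -3: the running product (C = -3, x = 5/7) telescopes to a rising factorial.
Consecutive-term ratio: r(k) = \frac{5}{7} * (k-\frac{3}{2}) (k+\frac{5}{3}) / [(k+\frac{2}{3}) (k+1)] - rational in k, leading ratio \frac{5}{7}; with t_0 = -3, classification follows.


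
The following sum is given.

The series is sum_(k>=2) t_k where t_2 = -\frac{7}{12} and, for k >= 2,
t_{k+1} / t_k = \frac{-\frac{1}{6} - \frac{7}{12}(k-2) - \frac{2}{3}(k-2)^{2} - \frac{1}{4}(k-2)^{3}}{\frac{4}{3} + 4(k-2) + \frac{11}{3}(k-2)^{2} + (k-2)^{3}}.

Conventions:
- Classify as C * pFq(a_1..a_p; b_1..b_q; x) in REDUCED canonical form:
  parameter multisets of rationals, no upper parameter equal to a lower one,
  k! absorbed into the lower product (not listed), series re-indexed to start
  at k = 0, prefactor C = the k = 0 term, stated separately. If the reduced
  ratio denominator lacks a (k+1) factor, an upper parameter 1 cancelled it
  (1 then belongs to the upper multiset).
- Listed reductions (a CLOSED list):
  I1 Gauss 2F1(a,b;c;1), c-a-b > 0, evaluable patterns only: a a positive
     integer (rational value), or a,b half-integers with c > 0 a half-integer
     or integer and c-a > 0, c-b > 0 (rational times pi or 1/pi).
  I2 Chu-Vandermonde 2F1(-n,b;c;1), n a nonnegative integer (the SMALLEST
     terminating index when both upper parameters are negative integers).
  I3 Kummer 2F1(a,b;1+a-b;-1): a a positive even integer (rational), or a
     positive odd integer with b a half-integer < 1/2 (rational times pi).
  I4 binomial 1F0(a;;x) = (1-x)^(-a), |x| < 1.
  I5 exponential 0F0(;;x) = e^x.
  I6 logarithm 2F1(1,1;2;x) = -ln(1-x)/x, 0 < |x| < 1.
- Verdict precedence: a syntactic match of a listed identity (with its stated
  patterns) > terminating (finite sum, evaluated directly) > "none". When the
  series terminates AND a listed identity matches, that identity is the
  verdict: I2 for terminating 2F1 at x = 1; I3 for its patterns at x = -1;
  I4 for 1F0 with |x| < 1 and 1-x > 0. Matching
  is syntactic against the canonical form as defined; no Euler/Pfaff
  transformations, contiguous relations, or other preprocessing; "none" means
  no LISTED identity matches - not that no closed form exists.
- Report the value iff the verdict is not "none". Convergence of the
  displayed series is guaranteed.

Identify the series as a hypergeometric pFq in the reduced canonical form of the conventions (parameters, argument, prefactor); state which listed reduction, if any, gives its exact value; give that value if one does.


Key observation: with t_0 = -\frac{7}{12}, the ratio is unreduced: k + 2/3 divides both sides (C = -7/12, x = -1/4).
Consecutive-term ratio: r(k) = -\frac{1}{4} * (k+1) (k+1) / [(k+2) (k+1)] - rational; roots negated = parameters, x = -\frac{1}{4}, C = -\frac{7}{12}.

With C = -\frac{7}{12}: the canonical form is 2F1(1, 1; 2; -\frac{1}{4}). Verdict: the I6 logarithm reduction applies (the logarithm: parameters (1,1;2), x = -\frac{1}{4}). Sum: \left(-\frac{7}{3}\right) \cdot \ln\left(\frac{5}{4}\right).


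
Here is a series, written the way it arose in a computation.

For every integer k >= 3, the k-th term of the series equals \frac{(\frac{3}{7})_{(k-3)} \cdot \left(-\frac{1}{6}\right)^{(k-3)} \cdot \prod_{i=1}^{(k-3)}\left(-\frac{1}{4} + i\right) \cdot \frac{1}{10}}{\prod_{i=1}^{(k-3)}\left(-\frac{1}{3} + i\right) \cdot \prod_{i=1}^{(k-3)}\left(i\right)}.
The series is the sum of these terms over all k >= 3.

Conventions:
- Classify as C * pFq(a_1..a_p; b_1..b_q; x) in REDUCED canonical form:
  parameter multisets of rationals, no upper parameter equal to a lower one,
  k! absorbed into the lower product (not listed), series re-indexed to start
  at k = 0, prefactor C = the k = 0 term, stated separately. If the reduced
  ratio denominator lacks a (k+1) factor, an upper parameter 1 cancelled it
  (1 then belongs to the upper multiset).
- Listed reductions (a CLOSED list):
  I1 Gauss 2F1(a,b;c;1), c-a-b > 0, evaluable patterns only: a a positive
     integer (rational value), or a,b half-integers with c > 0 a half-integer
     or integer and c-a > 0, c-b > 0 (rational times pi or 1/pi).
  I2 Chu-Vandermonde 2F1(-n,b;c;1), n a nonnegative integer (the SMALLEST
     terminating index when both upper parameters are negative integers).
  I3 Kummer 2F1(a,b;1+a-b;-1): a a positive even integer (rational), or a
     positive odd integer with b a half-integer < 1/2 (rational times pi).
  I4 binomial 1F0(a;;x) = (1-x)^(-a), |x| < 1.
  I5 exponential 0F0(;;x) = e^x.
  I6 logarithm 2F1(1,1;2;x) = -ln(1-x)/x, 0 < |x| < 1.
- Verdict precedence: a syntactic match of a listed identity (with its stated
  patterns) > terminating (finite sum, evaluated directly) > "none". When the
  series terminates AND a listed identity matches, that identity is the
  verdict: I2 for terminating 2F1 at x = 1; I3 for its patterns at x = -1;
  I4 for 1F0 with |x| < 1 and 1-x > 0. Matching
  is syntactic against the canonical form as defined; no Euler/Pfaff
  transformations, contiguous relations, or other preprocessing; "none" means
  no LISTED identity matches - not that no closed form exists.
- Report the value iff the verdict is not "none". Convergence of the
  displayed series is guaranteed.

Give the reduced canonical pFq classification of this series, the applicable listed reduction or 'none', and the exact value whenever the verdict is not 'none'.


At argument -\frac{1}{6}: a 2F1 with upper {\frac{3}{7}, \frac{3}{4}}, lower {\frac{2}{3}}, scaled by C = \frac{1}{10}. Verdict: none (x = -\frac{1}{6}): each listed identity misses the multisets {\frac{3}{7}, \frac{3}{4}} ; {\frac{2}{3}}.

Key step: x = -\frac{1}{6} and the lower running product (prefactor 1/10) is a rising factorial.
Ratio: r(k) = -\frac{1}{6} * (k+\frac{3}{7}) (k+\frac{3}{4}) / [(k+\frac{2}{3}) (k+1)] - poly over poly, x = -\frac{1}{6} from leading terms; C = \frac{1}{10} at k = 0.


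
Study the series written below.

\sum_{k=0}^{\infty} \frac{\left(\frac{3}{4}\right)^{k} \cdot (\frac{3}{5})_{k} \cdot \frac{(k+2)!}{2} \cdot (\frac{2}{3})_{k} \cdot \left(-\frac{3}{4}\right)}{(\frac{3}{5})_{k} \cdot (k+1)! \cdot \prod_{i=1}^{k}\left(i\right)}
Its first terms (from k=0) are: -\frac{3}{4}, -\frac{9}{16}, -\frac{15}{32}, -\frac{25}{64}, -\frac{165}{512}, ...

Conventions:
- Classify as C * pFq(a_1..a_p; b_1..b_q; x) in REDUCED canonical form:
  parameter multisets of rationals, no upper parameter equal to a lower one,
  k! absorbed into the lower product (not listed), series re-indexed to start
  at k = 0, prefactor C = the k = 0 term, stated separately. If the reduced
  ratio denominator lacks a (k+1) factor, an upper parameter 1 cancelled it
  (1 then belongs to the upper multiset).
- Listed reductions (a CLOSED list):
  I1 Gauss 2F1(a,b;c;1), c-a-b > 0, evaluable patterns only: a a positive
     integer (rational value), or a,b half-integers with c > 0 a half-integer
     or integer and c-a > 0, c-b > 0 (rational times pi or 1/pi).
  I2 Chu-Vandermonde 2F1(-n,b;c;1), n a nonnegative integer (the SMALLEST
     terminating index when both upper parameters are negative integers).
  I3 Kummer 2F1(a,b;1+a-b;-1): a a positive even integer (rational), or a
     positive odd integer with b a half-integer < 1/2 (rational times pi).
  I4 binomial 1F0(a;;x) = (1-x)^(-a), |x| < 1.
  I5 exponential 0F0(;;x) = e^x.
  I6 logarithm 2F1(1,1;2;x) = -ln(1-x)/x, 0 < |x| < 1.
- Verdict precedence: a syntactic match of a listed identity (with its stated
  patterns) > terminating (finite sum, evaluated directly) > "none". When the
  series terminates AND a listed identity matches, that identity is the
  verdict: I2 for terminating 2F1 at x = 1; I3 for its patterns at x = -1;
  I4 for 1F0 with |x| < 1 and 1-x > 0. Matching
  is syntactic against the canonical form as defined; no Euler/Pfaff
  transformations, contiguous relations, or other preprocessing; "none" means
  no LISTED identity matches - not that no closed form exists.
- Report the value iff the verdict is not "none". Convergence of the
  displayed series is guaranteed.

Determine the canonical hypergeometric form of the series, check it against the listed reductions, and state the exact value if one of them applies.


The series (x = \frac{3}{4}) is 2F1: upper {\frac{2}{3}, 3}, lower {2}, prefactor -\frac{3}{4}. Verdict: none (x = \frac{3}{4}): each listed identity misses the multisets {\frac{2}{3}, 3} ; {2}.

The tell: from the first term -\frac{3}{4}: the parameter 3/5 appears in both the upper and lower lists and cancels.
Adjacent-term ratio: r(k) = \frac{3}{4} * (k+\frac{2}{3}) (k+3) / [(k+2) (k+1)] - poly over poly, x = \frac{3}{4} from leading terms; C = -\frac{3}{4} at k = 0.


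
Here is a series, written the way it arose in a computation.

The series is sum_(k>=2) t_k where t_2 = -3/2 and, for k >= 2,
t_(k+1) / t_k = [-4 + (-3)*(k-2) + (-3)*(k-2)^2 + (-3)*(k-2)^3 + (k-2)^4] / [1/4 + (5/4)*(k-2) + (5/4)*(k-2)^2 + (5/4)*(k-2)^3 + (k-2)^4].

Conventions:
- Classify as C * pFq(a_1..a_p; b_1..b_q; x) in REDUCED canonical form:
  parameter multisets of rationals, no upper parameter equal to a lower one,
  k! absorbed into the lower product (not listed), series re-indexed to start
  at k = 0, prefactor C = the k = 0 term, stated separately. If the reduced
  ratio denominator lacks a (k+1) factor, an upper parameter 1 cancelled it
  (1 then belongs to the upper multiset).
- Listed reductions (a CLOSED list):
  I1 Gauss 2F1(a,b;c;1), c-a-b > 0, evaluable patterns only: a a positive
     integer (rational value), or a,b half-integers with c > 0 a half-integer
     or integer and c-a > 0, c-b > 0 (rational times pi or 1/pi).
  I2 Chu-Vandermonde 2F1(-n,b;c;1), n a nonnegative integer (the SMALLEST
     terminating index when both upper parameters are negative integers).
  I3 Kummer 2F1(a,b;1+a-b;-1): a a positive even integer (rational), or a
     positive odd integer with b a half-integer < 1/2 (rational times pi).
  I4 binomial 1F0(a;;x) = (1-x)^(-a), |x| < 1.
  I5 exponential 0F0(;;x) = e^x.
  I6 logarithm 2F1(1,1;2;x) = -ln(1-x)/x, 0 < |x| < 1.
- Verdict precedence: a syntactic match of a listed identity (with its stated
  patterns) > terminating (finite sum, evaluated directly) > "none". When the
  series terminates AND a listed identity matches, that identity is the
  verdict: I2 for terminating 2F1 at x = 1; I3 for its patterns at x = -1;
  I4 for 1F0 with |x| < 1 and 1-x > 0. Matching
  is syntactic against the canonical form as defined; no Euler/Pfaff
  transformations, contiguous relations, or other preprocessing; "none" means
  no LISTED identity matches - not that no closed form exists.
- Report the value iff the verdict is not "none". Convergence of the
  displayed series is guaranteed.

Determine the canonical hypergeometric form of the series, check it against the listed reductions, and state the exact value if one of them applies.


Canonical form: C = -3/2 times 2F1 with upper {-4, 1}, lower {1/4}, x = 1. Verdict: Vandermonde's identity (I2) applies (terminating 2F1 at x = 1 with n = 4, b = 1, c = 1/4). Its exact value is 9/26.

Key observation: from the first term -3/2: the ratio is unreduced: k^2 + 1 divides both sides (C = -3/2, x = 1).
Adjacent-term ratio: r(k) = 1 * (k-4) (k+1) / [(k+1/4) (k+1)] - poly over poly, x = 1 from leading terms; C = -3/2 at k = 0.


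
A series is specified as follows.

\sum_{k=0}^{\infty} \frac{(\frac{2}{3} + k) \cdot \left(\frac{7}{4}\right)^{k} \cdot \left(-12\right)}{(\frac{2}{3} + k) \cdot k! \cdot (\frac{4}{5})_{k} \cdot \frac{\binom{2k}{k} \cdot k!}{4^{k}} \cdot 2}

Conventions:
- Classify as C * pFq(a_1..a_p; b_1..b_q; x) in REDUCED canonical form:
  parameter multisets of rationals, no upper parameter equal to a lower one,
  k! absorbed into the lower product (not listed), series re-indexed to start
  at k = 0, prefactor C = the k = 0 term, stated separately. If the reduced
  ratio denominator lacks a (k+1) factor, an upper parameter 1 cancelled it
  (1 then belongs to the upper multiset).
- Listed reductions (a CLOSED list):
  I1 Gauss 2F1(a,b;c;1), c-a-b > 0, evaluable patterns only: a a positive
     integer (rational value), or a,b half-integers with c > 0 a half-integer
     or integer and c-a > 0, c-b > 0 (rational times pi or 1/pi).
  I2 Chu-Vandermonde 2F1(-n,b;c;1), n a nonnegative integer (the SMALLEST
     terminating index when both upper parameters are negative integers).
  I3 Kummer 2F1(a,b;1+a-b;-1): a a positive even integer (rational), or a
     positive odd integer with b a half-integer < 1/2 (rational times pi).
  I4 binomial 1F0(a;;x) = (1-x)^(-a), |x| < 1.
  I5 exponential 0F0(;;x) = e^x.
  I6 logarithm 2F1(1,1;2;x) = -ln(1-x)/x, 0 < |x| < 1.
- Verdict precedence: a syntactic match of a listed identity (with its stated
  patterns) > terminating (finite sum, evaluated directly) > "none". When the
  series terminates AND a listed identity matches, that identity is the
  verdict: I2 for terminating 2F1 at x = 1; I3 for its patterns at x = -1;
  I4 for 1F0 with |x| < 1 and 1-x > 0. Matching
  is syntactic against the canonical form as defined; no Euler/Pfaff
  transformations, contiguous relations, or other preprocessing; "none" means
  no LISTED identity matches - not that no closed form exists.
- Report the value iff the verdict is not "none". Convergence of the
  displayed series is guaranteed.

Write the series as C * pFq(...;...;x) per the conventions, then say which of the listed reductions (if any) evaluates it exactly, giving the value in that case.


The series (x = \frac{7}{4}) is 0F2: upper {-}, lower {\frac{1}{2}, \frac{4}{5}}, prefactor -6. Verdict: none - at argument \frac{7}{4} the multisets {-} ; {\frac{1}{2}, \frac{4}{5}} match no listed identity.

Structural cue: from the first term -6: the factor k + 2/3 cancels (top and bottom), leaving C = -6.
Consecutive-term ratio: r(k) = \frac{7}{4} * 1 / [(k+\frac{1}{2}) (k+\frac{4}{5}) (k+1)] - rational in k. x = \frac{7}{4}; t_0 = -6; negate the roots.


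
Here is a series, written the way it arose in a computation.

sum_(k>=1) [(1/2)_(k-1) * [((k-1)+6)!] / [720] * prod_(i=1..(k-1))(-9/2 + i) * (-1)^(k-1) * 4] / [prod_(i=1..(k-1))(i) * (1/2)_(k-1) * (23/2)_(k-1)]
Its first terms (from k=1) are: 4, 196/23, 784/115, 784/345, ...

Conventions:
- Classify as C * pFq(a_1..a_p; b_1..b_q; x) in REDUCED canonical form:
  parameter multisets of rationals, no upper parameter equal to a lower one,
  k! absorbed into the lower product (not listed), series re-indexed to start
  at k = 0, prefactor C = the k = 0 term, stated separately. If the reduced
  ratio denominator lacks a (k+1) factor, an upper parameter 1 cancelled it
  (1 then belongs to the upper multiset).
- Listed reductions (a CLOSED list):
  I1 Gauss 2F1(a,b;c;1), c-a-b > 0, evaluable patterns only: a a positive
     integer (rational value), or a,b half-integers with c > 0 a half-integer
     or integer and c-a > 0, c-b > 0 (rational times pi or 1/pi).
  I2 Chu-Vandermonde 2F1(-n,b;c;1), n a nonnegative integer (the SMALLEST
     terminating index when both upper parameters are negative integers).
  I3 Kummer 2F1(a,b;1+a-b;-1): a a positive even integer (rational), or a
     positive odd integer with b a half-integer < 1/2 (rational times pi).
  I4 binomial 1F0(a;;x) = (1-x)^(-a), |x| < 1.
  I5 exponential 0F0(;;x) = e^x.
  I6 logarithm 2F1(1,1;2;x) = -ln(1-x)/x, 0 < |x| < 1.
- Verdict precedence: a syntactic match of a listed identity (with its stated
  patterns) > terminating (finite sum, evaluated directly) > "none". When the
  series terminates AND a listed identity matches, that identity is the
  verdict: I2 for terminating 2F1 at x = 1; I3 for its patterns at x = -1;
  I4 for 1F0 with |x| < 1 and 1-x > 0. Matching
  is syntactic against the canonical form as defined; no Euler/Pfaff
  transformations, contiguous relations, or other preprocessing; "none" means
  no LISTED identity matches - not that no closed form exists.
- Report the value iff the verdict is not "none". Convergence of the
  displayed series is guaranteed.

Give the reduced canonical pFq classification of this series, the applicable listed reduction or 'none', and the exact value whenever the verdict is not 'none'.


The tell: x = (-1) and the product of the first k integers (prefactor 4) is k!.
Term ratio: r(k) = (-1) * (k-7/2) (k+7) / [(k+23/2) (k+1)] - rational in k, leading ratio (-1); with t_0 = 4, classification follows.

This is 4 * 2F1(-7/2, 7; 23/2; -1) in reduced canonical form. Verdict: this is Kummer (I3) (x = -1; c = 23/2 equals 1+a-b for upper {-7/2, 7}: listed pattern). Hence: (14549535/2097152) * pi.


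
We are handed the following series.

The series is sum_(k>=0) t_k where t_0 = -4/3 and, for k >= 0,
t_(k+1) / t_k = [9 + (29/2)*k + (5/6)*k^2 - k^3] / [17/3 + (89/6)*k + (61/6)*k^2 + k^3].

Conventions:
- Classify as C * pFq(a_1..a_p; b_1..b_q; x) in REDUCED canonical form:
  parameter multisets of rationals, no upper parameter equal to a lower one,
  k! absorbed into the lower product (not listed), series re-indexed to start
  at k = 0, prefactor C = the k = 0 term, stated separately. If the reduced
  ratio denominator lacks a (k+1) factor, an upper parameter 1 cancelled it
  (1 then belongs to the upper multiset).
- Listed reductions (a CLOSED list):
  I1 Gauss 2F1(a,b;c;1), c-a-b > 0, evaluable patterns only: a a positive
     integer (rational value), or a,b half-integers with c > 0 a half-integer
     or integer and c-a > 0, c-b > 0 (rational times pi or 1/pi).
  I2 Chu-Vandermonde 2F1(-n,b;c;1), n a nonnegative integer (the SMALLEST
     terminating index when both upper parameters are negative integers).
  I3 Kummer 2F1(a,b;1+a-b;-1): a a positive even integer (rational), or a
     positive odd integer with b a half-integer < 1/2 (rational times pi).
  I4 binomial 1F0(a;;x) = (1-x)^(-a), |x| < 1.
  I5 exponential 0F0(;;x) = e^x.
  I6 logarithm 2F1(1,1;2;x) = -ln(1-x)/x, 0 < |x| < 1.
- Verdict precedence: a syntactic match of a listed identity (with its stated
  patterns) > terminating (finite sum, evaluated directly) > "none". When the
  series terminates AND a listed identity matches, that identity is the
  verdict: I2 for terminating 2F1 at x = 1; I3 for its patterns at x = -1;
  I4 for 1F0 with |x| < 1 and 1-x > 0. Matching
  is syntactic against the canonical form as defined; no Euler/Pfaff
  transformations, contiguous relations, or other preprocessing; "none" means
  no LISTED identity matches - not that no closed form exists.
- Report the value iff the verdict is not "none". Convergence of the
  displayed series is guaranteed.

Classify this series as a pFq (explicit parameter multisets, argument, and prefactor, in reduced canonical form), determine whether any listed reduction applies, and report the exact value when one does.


Classification (C = -4/3): 2F1 with upper {-9/2, 3}, lower {17/2}, argument x = -1. Verdict: Kummer's theorem (I3) applies (x = -1; c = 17/2 equals 1+a-b for upper {-9/2, 3}: listed pattern). Its exact value is (-15015/8192) * pi.

Key step: from the first term -4/3: the ratio is unreduced: k + 2/3 divides both sides (prefactor -4/3).
Ratio: r(k) = (-1) * (k-9/2) (k+3) / [(k+17/2) (k+1)] - rational in k, leading ratio (-1); with t_0 = -4/3, classification follows.


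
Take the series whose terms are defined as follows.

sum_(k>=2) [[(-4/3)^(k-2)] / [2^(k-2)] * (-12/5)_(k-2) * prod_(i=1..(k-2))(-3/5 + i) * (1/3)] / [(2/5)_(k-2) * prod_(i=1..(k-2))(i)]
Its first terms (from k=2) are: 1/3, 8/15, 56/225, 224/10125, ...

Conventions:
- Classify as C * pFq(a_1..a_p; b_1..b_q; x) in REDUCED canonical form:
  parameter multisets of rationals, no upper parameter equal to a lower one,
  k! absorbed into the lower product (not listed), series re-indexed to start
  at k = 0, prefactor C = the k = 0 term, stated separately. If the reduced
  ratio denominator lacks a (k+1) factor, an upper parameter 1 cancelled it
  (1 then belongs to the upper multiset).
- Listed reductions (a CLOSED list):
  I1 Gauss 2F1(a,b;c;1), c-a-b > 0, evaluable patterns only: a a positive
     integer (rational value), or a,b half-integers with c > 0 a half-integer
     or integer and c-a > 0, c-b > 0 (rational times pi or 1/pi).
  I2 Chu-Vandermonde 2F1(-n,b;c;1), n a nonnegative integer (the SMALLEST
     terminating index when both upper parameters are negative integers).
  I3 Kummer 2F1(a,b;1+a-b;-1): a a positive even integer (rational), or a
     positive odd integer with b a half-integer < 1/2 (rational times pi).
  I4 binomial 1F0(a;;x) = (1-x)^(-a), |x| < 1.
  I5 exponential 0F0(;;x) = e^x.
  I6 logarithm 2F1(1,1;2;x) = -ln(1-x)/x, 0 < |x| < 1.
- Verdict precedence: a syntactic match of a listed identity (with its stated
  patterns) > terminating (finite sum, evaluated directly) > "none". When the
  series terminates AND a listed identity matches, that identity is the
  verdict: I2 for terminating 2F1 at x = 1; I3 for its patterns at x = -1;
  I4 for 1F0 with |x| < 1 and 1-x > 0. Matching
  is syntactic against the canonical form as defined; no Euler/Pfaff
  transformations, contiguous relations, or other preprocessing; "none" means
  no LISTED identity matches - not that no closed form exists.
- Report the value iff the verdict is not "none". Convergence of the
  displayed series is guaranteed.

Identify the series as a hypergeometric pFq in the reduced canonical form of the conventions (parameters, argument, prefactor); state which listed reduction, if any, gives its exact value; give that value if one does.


Reduced: x = -2/3, 1F0, upper = {-12/5}, lower = {-}, C = 1/3. Verdict at x = -2/3: the I4 binomial reduction matches (the 1F0 binomial series: exponent 12/5, x = -2/3). Hence: (1/3) * (5/3)^(12/5).

Key step: from the first term 1/3: the product of the first k integers (C = 1/3, x = -2/3) is k!.
Term ratio: r(k) = (-2/3) * (k-12/5) / [(k+1)] ; factor over Q: parameters, x = (-2/3), and C = 1/3.


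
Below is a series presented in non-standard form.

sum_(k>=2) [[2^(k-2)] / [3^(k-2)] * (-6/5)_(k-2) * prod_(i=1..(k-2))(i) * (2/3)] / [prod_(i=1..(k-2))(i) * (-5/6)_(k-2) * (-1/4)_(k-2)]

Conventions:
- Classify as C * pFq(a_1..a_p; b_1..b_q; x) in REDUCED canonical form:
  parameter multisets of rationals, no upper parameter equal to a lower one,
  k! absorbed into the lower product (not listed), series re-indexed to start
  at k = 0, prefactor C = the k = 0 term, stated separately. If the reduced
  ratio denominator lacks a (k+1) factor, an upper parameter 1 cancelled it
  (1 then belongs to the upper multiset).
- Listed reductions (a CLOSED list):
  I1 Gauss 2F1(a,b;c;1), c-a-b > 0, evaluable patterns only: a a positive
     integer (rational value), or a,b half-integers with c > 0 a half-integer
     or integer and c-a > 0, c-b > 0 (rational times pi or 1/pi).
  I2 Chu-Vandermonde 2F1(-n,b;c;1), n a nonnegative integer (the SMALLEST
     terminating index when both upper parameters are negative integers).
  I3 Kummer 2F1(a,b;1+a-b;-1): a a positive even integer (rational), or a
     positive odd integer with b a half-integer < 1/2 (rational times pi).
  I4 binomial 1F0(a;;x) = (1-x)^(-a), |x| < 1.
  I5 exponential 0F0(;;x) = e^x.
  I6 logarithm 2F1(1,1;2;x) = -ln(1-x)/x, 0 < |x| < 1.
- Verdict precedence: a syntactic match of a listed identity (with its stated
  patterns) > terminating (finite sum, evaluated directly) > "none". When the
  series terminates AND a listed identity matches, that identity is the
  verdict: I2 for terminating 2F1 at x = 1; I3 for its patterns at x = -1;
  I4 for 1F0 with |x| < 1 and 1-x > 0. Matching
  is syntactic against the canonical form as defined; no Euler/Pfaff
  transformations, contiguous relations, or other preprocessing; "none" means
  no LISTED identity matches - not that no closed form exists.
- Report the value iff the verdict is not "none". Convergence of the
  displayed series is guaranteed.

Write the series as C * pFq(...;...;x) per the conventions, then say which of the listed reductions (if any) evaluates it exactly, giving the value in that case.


The tell: x = (2/3) and the product of the first k integers (prefactor 2/3) is k!.
Step ratio: r(k) = (2/3) * (k-6/5) (k+1) / [(k-5/6) (k-1/4) (k+1)] - rational in k, leading ratio (2/3); with t_0 = 2/3, classification follows.

This is 2/3 * 2F2(-6/5, 1; -5/6, -1/4; 2/3) in reduced canonical form. Verdict: none. No listed pattern accepts 2F2(-6/5, 1; -5/6, -1/4; 2/3).


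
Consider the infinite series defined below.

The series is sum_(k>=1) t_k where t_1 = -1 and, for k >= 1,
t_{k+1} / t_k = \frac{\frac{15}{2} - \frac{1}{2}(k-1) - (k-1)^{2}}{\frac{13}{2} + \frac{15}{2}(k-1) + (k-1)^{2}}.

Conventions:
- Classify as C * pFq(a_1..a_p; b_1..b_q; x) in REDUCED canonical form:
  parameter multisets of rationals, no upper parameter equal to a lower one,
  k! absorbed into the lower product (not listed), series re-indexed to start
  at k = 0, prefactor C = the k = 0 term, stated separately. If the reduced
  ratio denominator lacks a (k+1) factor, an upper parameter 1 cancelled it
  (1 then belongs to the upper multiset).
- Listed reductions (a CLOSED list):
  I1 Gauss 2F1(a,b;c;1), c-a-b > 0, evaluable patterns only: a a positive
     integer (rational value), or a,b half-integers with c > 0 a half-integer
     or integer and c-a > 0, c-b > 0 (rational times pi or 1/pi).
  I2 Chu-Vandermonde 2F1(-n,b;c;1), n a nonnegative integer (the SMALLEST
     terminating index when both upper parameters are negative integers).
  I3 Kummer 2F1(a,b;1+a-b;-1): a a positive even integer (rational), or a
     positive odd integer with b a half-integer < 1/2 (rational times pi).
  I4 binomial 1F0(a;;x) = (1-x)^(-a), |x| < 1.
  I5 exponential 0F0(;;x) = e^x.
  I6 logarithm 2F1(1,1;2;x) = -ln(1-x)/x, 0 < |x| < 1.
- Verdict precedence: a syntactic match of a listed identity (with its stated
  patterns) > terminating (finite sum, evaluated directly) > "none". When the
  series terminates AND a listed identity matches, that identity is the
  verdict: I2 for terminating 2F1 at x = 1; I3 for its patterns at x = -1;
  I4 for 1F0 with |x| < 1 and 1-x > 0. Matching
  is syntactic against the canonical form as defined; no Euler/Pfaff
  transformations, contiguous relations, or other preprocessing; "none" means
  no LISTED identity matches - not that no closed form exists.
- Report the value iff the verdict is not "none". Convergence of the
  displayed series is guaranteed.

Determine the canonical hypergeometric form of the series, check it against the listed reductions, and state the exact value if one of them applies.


Classification (C = -1): 2F1 with upper {-\frac{5}{2}, 3}, lower {\frac{13}{2}}, argument x = -1. Verdict: Kummer's theorem (I3) applies (x = -1; c = \frac{13}{2} equals 1+a-b for upper {-\frac{5}{2}, 3}: listed pattern). Hence: \left(-\frac{3465}{4096}\right) \cdot \pi.

Structural cue: with t_0 = -1, the expanded ratio factors over Q; C = -1, x = -1, roots give parameters.
Term ratio: r(k) = -1 * (k-\frac{5}{2}) (k+3) / [(k+\frac{13}{2}) (k+1)] - rational in k. x = -1; t_0 = -1; negate the roots.


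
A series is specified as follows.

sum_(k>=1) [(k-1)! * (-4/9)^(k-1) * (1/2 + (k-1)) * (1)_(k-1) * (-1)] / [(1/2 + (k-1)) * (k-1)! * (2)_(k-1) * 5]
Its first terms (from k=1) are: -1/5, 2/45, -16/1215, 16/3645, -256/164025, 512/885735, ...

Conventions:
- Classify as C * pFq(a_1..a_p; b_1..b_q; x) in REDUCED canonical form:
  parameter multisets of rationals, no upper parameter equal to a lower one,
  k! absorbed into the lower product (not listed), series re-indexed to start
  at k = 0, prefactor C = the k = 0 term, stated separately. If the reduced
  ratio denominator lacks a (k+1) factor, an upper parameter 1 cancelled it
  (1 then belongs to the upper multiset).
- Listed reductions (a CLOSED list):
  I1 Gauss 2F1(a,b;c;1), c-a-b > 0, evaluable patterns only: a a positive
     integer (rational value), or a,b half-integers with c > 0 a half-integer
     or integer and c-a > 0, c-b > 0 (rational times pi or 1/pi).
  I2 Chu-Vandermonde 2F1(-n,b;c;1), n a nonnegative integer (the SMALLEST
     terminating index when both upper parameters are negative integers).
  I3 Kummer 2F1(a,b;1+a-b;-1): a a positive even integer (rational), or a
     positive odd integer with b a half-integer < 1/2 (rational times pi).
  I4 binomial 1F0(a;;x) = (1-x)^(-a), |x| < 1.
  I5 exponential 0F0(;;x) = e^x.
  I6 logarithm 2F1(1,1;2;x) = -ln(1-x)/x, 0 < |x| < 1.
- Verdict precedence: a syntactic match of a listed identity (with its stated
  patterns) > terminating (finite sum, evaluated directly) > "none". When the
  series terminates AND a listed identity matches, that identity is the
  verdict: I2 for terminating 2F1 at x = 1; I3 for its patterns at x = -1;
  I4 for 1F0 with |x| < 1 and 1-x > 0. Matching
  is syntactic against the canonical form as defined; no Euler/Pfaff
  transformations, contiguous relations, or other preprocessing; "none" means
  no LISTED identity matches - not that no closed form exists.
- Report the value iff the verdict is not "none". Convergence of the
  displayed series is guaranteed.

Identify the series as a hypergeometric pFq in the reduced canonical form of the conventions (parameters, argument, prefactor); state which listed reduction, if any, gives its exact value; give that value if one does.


This is -1/5 * 2F1(1, 1; 2; -4/9) in reduced canonical form. Verdict: this is the I6 logarithm reduction (the logarithm: parameters (1,1;2), x = -4/9). Exact value: (-9/20) * ln(13/9).

Key observation: t_0 being -1/5, the factorial ratio (C = -1/5) (k+a-1)!/(a-1)! is a rising factorial (a)_k.
Consecutive-term ratio: r(k) = (-4/9) * (k+1) (k+1) / [(k+2) (k+1)] - rational in k, leading ratio (-4/9); with t_0 = -1/5, classification follows.


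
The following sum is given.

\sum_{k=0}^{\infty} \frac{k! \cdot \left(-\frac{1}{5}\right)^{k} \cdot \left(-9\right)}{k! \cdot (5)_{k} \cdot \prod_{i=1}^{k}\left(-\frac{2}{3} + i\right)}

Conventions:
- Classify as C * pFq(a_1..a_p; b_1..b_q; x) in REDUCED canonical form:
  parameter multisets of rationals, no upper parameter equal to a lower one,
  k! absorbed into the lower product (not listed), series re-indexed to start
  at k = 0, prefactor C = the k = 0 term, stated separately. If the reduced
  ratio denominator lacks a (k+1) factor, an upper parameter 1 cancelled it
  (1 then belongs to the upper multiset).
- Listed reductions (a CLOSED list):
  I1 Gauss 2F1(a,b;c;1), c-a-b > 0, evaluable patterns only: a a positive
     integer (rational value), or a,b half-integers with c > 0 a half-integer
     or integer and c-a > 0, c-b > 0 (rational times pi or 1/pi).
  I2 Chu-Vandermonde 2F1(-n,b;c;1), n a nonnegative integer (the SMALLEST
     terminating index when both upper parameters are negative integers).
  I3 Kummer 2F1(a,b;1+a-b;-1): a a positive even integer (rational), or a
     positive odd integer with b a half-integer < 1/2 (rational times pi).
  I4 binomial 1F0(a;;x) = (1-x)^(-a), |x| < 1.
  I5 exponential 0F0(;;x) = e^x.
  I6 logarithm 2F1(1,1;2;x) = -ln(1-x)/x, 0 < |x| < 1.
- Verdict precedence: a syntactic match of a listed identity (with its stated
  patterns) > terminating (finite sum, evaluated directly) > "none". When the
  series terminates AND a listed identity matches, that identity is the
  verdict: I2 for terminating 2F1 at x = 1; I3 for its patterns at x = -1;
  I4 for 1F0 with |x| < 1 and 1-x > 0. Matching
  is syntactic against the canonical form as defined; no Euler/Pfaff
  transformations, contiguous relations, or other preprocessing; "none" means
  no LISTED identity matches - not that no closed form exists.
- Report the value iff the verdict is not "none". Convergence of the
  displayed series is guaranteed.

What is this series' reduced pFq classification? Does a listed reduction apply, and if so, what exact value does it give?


Prefactor -9, argument -\frac{1}{5}: 1F2 with upper {1} over lower {\frac{1}{3}, 5}. Verdict: none. A 1F2 with upper {1} fits none of I1-I6 at x = -\frac{1}{5}; the sum runs forever.

Key step: t_0 = -9 here, and the lower running product (C = -9, x = -1/5) is a rising factorial.
Term ratio: r(k) = -\frac{1}{5} * (k+1) / [(k+\frac{1}{3}) (k+5) (k+1)] - rational in k. x = -\frac{1}{5}; t_0 = -9; negate the roots.


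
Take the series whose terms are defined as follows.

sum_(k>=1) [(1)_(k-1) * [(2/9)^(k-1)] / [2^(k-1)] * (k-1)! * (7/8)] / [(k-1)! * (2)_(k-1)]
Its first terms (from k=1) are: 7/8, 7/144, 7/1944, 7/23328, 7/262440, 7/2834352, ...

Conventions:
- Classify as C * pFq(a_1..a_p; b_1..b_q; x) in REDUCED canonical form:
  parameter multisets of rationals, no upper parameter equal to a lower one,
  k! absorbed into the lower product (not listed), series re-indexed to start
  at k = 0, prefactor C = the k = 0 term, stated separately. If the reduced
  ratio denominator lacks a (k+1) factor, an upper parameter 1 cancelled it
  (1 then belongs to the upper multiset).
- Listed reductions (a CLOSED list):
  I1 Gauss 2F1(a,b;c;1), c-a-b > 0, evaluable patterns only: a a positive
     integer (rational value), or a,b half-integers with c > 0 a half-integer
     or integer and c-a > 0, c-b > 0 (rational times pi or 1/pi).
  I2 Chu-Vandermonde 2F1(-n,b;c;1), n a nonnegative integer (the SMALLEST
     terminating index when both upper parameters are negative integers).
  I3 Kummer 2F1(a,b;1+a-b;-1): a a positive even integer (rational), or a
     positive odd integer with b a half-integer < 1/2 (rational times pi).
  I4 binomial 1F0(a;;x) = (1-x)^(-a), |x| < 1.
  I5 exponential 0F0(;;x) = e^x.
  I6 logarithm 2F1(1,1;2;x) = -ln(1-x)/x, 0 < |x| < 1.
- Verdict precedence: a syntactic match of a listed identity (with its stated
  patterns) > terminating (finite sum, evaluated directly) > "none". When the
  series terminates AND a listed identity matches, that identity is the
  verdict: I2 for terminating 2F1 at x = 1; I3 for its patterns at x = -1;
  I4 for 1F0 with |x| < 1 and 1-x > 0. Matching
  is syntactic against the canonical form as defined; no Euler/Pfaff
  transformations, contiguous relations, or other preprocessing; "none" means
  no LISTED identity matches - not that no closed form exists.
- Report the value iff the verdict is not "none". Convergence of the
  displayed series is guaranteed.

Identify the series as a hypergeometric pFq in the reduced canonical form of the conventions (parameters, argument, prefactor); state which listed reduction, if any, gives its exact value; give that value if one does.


With C = 7/8: the canonical form is 2F1(1, 1; 2; 1/9). Verdict (x = 1/9): the logarithmic series (I6) applies (the logarithm: parameters (1,1;2), x = 1/9). Exact value: (-63/8) * ln(8/9).

First insight: t_0 = 7/8 here, and the factorial ratio (C = 7/8, x = 1/9) (k+a-1)!/(a-1)! is a rising factorial (a)_k.
Consecutive-term ratio: r(k) = (1/9) * (k+1) (k+1) / [(k+2) (k+1)] - poly over poly, x = (1/9) from leading terms; C = 7/8 at k = 0.


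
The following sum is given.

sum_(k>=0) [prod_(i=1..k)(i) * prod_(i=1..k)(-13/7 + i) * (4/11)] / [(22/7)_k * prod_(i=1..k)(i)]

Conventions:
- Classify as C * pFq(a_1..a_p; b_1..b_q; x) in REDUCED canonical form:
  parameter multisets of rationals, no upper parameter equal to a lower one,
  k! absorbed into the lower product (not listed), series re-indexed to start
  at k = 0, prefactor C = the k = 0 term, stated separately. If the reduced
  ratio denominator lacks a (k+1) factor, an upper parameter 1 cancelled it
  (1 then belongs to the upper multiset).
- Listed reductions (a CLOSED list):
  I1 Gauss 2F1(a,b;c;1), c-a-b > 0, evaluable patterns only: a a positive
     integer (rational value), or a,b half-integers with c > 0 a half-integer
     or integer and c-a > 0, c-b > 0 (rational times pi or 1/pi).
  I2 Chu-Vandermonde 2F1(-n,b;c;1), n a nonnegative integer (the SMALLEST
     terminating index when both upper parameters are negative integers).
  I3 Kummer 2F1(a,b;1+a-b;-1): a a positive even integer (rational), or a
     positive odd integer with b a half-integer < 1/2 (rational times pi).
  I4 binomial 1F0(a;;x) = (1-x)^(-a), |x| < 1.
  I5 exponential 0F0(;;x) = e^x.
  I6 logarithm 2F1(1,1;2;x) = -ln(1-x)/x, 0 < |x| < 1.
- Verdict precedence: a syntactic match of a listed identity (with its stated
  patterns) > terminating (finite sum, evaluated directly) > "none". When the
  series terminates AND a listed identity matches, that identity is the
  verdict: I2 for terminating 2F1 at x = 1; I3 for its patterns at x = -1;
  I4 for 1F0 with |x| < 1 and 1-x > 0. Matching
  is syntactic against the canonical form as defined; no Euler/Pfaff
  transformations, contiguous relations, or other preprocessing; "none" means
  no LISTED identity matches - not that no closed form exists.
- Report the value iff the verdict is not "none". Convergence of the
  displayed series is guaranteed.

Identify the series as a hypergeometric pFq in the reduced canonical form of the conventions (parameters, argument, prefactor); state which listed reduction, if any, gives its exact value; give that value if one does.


x = 1 here; the reduced form reads 2F1, upper {-6/7, 1}, lower {22/7}, C = 4/11. Verdict (x = 1): Gauss's theorem (I1) applies (x = 1: the Gamma ratio telescopes since c-a-b = 3 > 0 and a = 1 in Z>0). Hence: 20/77.

Structural cue: from the first term 4/11: the product of the first k integers (prefactor 4/11) is k!.
Term ratio: r(k) = 1 * (k-6/7) (k+1) / [(k+22/7) (k+1)] - rational in k, leading ratio 1; with t_0 = 4/11, classification follows.


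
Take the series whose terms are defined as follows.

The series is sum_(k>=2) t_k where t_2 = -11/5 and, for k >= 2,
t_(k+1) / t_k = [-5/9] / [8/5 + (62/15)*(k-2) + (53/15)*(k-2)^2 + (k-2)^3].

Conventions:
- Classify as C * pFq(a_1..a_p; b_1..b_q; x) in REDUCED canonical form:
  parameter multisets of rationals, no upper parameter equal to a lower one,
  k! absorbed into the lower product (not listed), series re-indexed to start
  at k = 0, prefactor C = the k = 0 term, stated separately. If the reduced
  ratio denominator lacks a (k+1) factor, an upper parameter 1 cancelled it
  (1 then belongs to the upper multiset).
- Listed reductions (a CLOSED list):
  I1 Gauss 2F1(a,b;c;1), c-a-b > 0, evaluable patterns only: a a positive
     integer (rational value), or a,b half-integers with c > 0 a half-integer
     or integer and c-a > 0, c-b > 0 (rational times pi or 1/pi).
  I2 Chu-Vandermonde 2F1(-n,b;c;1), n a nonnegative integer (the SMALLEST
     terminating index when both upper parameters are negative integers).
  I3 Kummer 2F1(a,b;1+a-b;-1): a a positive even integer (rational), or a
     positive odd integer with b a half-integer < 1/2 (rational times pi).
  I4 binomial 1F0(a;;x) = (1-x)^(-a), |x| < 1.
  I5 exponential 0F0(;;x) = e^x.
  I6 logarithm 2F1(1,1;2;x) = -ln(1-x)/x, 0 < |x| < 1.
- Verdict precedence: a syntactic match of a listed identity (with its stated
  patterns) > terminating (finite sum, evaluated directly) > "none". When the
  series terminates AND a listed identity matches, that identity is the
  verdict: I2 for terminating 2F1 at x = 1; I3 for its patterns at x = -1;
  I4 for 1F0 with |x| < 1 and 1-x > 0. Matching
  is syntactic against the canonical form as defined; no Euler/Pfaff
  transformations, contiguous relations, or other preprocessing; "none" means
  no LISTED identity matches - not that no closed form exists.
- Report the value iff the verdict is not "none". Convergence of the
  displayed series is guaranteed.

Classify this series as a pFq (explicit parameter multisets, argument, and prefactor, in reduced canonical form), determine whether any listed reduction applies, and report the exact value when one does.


At argument -5/9: a 0F2 with upper {-}, lower {6/5, 4/3}, scaled by C = -11/5. Verdict: no listed reduction: x = -5/9 and upper {-} fail every I1-I6 pattern.

Key observation: t_0 = -11/5 here, and roots of the ratio polynomials (prefactor -11/5) are the negated parameters.
Ratio: r(k) = (-5/9) * 1 / [(k+6/5) (k+4/3) (k+1)] - rational in k. x = (-5/9); t_0 = -11/5; negate the roots.
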